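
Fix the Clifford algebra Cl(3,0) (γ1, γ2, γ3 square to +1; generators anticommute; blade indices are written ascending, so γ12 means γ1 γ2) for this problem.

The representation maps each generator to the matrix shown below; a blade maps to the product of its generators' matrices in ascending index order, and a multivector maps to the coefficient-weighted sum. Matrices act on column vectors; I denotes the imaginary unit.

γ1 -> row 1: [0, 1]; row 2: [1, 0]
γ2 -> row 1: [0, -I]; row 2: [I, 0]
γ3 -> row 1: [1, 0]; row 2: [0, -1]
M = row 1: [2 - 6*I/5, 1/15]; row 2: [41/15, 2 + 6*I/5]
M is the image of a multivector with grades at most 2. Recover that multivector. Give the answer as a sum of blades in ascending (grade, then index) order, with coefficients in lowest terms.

Method: 1, rho(γ1), rho(γ2), rho(γ3) form a trace-orthogonal basis of the 2x2 complex matrices (tr(X Y) = 2 if X = Y, else 0), so M = m0*1 + m1*rho(γ1) + m2*rho(γ2) + m3*rho(γ3) with m0 = tr(M)/2 = 2, m1 = tr(M rho(γ1))/2 = 7/5, m2 = tr(M rho(γ2))/2 = -4*I/3, m3 = tr(M rho(γ3))/2 = -6*I/5.
Multiplying table entries, the bivector images are rho(γ12) = I*rho(γ3), rho(γ13) = -I*rho(γ2), rho(γ23) = I*rho(γ1); with real blade coefficients the real parts of m0..m3 are the coefficients of 1, γ1, γ2, γ3 and the imaginary parts give the bivectors (γ23: Im m1, γ13: -Im m2, γ12: Im m3).
Answer: 2 + 7/5*γ1 - 6/5*γ12 + 4/3*γ13


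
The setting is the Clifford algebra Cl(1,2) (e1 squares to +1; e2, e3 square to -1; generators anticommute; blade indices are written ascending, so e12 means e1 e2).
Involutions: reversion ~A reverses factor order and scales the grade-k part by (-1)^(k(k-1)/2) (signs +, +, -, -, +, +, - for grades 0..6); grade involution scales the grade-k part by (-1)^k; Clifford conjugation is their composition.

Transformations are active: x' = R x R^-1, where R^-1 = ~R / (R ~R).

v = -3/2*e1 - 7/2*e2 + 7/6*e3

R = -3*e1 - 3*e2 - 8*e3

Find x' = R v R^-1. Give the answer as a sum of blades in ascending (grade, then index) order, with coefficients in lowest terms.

~R = -3*e1 - 3*e2 - 8*e3, and R ~R = -64, so R^-1 = ~R / (-64).
R v = 10/3 + 6*e12 - 31/2*e13 - 63/2*e23
Answer: 29/16*e1 + 61/16*e2 - 1/3*e3


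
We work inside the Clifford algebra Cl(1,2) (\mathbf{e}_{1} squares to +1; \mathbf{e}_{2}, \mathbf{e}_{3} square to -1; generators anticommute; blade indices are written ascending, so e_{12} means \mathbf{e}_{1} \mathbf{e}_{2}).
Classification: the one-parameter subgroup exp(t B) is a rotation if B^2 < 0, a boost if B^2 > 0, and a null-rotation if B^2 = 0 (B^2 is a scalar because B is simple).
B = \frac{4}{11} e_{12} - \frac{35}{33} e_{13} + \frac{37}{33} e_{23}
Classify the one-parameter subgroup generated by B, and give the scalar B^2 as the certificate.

B^2 term by term: the squares give (\frac{4}{11})^2*(e_{12})^2 + (-\frac{35}{33})^2*(e_{13})^2 + (\frac{37}{33})^2*(e_{23})^2 = \frac{16}{121}*(+1) + \frac{1225}{1089}*(+1) + \frac{1369}{1089}*(-1) = 0 (each basis 2-blade squares to minus the product of its generators' squares); cross terms between blades sharing an index anticommute and cancel. So B^2 = 0.
Answer: null-rotation, certificate B^2 = 0. No conjugation can change B^2 = 0; the sign gives the class.


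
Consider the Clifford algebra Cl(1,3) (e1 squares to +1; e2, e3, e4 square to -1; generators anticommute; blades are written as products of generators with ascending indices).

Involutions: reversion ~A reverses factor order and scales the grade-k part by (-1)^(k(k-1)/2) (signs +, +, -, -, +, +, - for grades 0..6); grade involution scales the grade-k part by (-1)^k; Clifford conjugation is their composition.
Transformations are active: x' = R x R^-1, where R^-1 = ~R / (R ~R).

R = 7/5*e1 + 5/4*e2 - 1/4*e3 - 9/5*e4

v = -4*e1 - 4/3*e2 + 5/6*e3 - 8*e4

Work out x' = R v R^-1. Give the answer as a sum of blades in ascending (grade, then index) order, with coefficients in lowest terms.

~R = 7/5*e1 + 5/4*e2 - 1/4*e3 - 9/5*e4, and R ~R = -581/200, so R^-1 = ~R / (-581/200).
R v = -145/8 + 47/15*e1 e2 + 1/6*e1 e3 - 92/5*e1 e4 + 17/24*e2 e3 - 62/5*e2 e4 + 7/2*e3 e4
Answer: 1782/83*e1 + 59023/3486*e2 - 6890/1743*e3 - 8402/581*e4


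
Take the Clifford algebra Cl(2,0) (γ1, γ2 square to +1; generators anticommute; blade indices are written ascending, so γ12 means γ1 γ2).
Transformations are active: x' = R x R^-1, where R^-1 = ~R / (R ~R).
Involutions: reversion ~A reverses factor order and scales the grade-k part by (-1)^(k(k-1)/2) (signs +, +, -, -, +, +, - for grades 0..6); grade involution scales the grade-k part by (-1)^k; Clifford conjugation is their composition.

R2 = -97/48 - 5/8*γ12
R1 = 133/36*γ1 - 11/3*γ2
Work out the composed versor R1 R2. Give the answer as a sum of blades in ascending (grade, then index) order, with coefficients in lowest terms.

Distribute over the terms of R1 (each basis-blade product reordered to ascending indices, repeated generators contracted through their squares):
(133/36*γ1) R2 = -12901/1728*γ1 - 665/288*γ2
(-11/3*γ2) R2 = -55/24*γ1 + 1067/144*γ2
Summing the partial products and collecting blades:
Answer: -16861/1728*γ1 + 1469/288*γ2


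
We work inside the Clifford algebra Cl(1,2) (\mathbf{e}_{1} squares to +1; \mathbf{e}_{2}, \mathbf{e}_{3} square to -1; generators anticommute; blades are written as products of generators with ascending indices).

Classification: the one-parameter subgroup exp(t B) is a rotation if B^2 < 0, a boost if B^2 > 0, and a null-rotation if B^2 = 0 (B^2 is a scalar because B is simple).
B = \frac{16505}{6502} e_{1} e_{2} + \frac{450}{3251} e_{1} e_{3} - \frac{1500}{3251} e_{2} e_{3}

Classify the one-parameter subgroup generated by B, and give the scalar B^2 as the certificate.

B^2 term by term: the squares give (\frac{16505}{6502})^2*(e_{1} e_{2})^2 + (\frac{450}{3251})^2*(e_{1} e_{3})^2 + (-\frac{1500}{3251})^2*(e_{2} e_{3})^2 = \frac{272415025}{42276004}*(+1) + \frac{202500}{10569001}*(+1) + \frac{2250000}{10569001}*(-1) = \frac{25}{4} (each basis 2-blade squares to minus the product of its generators' squares); cross terms between blades sharing an index anticommute and cancel. So B^2 = \frac{25}{4}.
Answer: boost, certificate B^2 = \frac{25}{4}. The scalar \frac{25}{4} is the complete invariant here: its sign names the subgroup type.


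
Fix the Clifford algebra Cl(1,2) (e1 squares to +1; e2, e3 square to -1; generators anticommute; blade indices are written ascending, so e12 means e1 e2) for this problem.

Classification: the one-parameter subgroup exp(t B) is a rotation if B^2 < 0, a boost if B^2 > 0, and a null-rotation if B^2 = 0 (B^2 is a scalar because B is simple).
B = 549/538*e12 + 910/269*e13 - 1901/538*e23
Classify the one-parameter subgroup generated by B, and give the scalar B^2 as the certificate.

B^2 term by term: the squares give (549/538)^2*(e12)^2 + (910/269)^2*(e13)^2 + (-1901/538)^2*(e23)^2 = 301401/289444*(+1) + 828100/72361*(+1) + 3613801/289444*(-1) = 0 (each basis 2-blade squares to minus the product of its generators' squares); cross terms between blades sharing an index anticommute and cancel. So B^2 = 0.
Answer: null-rotation, certificate B^2 = 0. One invariant decides it: the square 0 survives every conjugation, and its sign is exactly the classification.


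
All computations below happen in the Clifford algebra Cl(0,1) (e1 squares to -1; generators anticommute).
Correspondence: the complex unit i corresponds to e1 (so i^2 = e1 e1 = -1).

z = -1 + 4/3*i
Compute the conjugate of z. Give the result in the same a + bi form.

In blades: z = -1 + 4/3*e1.
Conjugation here is Clifford conjugation: the scalar is fixed and the grade-1 and grade-2 blades all flip sign, giving -1 - 4/3*e1; translating back:
Answer: -1 - 4/3*i


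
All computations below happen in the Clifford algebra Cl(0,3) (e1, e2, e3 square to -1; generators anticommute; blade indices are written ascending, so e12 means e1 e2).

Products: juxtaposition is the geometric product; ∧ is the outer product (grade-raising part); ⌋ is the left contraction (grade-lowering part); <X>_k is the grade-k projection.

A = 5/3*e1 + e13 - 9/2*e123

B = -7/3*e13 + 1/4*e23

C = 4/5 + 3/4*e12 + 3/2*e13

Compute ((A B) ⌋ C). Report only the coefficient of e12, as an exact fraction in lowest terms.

step 1: 7/3 + 9/8*e1 + 21/2*e2 + 35/9*e3 + 1/4*e12 + 5/12*e123
step 2: 403/240 + 329/24*e1 - 27/32*e2 - 27/16*e3 + 7/4*e12 + 7/2*e13
Answer: 7/4


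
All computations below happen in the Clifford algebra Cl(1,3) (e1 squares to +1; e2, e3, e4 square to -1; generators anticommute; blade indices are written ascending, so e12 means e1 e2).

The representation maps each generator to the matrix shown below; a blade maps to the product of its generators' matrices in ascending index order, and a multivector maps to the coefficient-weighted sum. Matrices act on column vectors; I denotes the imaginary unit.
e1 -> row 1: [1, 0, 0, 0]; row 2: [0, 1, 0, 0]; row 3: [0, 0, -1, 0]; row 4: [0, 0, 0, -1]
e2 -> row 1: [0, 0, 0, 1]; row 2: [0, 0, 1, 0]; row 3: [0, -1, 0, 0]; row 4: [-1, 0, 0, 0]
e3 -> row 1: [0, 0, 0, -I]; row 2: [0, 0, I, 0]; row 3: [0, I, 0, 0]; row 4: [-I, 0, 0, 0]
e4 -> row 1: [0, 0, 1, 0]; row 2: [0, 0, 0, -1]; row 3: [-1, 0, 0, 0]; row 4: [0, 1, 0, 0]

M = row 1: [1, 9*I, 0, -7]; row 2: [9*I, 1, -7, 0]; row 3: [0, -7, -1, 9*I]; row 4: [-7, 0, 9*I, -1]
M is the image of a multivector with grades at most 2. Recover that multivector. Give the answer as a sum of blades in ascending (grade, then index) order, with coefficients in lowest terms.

Method: the blade images are trace-orthogonal — tr(rho(e_A) rho(e_B)^-1) = 4 if A = B and 0 otherwise — and rho(e_A)^-1 = (e_A)^2 * rho(e_A) with (e_A)^2 = +1 or -1, so the coefficient of e_A in the preimage is (e_A)^2 * tr(M rho(e_A))/4.
Nonzero projections over blades of grade <= 2: e1: (e1)^2 = +1, tr(M rho(e1)) = 4, coefficient 1; e12: (e12)^2 = +1, tr(M rho(e12)) = -28, coefficient -7; e34: (e34)^2 = -1, tr(M rho(e34)) = 36, coefficient -9. Every other blade of grade <= 2 projects to 0.
Answer: e1 - 7*e12 - 9*e34


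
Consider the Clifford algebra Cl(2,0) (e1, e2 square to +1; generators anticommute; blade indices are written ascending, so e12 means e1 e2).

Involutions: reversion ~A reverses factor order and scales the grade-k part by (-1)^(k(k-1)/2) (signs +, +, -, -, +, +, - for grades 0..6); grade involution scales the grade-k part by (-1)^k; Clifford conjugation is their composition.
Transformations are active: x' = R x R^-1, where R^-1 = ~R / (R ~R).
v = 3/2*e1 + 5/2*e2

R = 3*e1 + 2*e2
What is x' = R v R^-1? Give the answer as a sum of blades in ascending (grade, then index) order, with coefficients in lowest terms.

~R = 3*e1 + 2*e2, and R ~R = 13, so R^-1 = ~R / (13).
R v = 19/2 + 9/2*e12
Answer: 75/26*e1 + 11/26*e2


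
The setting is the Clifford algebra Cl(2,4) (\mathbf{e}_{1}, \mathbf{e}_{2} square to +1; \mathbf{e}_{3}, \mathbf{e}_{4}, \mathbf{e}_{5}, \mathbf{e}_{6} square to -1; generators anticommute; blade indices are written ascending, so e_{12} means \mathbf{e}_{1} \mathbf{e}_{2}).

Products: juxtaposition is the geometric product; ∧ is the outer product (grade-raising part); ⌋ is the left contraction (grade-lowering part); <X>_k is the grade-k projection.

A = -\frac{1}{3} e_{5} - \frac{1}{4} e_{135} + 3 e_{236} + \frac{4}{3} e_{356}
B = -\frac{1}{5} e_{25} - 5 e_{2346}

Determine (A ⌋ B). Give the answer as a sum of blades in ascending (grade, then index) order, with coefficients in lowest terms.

step 1: \frac{1}{15} e_{2} - 15 e_{4}
Answer: \frac{1}{15} e_{2} - 15 e_{4}


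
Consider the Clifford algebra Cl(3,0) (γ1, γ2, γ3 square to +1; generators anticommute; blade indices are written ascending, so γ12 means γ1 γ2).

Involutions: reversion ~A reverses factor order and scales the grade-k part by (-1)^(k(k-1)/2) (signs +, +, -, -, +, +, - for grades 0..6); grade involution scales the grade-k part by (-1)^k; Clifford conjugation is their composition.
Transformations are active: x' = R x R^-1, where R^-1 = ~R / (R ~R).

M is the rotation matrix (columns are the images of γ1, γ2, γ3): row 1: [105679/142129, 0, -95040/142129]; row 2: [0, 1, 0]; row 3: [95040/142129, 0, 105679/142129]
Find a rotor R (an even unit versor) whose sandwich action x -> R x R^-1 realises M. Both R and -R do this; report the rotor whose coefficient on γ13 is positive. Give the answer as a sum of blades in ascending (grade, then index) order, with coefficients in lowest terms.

Method: write R = a + b12*γ12 + b13*γ13 + b23*γ23 with a^2 + b12^2 + b13^2 + b23^2 = 1 (so R^-1 = ~R). Expanding the columns R e_j ~R gives tr M = 4a^2 - 1 and, from the antisymmetric part, M21 - M12 = -4a*b12, M13 - M31 = 4a*b13, M32 - M23 = -4a*b23.
Here tr M = 353487/142129, so a^2 = (1 + tr M)/4 = 123904/142129 and a = ±352/377. Taking a = 352/377: M21 - M12 = 0, M13 - M31 = -190080/142129, M32 - M23 = 0, giving b12 = 0, b13 = -135/377, b23 = 0, i.e. R = 352/377 - 135/377*γ13.
Its γ13 coefficient is negative, so report the other preimage -R.
Answer: -352/377 + 135/377*γ13. Uniqueness: Spin(3) -> SO(3) maps R and -R to the same rotation of trace 353487/142129; fixing the sign of the γ13 coefficient removes the ambiguity.


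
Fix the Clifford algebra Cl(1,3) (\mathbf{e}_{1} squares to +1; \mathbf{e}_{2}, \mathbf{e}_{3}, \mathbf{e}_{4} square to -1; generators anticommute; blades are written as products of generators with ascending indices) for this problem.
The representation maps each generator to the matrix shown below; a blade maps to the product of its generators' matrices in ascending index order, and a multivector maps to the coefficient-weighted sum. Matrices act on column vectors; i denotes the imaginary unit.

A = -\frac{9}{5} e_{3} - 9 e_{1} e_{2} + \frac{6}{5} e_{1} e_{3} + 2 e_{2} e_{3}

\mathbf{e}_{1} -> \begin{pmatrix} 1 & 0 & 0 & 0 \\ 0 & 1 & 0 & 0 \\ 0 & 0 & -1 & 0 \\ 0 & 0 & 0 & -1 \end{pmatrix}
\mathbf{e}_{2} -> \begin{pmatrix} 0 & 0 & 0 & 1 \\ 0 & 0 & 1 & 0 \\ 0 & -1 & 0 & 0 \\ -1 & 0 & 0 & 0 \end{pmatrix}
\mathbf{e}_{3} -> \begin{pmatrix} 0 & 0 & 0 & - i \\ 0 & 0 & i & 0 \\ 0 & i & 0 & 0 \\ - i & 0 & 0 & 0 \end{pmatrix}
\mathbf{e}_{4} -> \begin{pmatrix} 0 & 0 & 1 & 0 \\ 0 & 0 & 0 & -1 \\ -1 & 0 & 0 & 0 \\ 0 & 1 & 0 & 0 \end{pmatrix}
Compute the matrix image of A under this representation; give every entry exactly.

Bivector images (products of the table entries): rho(e_{1} e_{2}) = rho(\mathbf{e}_{1})rho(\mathbf{e}_{2}) = \begin{pmatrix} 0 & 0 & 0 & 1 \\ 0 & 0 & 1 & 0 \\ 0 & 1 & 0 & 0 \\ 1 & 0 & 0 & 0 \end{pmatrix}; rho(e_{1} e_{3}) = rho(\mathbf{e}_{1})rho(\mathbf{e}_{3}) = \begin{pmatrix} 0 & 0 & 0 & - i \\ 0 & 0 & i & 0 \\ 0 & - i & 0 & 0 \\ i & 0 & 0 & 0 \end{pmatrix}; rho(e_{2} e_{3}) = rho(\mathbf{e}_{2})rho(\mathbf{e}_{3}) = \begin{pmatrix} - i & 0 & 0 & 0 \\ 0 & i & 0 & 0 \\ 0 & 0 & - i & 0 \\ 0 & 0 & 0 & i \end{pmatrix}.
M = (-\frac{9}{5})*rho(e_{3}) + (-9)*rho(e_{1} e_{2}) + (\frac{6}{5})*rho(e_{1} e_{3}) + (2)*rho(e_{2} e_{3}), summed entrywise:
Answer: \begin{pmatrix} - 2 i & 0 & 0 & -9 + \frac{3 i}{5} \\ 0 & 2 i & -9 - \frac{3 i}{5} & 0 \\ 0 & -9 - 3 i & - 2 i & 0 \\ -9 + 3 i & 0 & 0 & 2 i \end{pmatrix}


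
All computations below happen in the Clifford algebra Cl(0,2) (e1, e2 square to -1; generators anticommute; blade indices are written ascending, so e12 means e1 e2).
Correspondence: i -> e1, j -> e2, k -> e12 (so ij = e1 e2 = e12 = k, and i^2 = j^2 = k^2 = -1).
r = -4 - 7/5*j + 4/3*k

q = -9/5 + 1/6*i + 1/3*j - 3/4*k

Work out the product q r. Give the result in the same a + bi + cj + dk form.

In blades: q = -9/5 + 1/6*e1 + 1/3*e2 - 3/4*e12, r = -4 - 7/5*e2 + 4/3*e12.
Distribute q over r term by term (generator squares from the signature, products reordered to ascending indices): (-9/5)*r = 36/5 + 63/25*e2 - 12/5*e12; (1/6*e1)*r = -2/3*e1 - 2/9*e2 - 7/30*e12; (1/3*e2)*r = 7/15 + 4/9*e1 - 4/3*e2; (-3/4*e12)*r = 1 - 21/20*e1 + 3*e12.
Sum: 26/3 - 229/180*e1 + 217/225*e2 + 11/30*e12; translating back through the correspondence:
Answer: 26/3 - 229/180*i + 217/225*j + 11/30*k


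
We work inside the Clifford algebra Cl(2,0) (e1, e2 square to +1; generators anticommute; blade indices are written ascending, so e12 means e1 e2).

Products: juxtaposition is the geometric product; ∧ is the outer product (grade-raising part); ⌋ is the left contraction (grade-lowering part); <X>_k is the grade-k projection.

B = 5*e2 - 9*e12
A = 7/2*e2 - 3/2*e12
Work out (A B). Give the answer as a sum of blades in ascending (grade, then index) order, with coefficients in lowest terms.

step 1: 4 + 24*e1
Answer: 4 + 24*e1


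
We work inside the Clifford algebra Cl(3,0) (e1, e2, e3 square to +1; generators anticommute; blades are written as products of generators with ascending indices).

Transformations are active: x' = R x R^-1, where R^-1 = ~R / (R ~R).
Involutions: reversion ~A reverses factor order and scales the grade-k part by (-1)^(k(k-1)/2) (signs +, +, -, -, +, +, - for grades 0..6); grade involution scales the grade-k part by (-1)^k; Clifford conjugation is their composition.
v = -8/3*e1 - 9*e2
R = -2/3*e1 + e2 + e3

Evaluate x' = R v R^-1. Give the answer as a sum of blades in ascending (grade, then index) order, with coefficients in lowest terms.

~R = -2/3*e1 + e2 + e3, and R ~R = 22/9, so R^-1 = ~R / (22/9).
R v = -65/9 + 26/3*e1 e2 + 8/3*e1 e3 + 9*e2 e3
Answer: 218/33*e1 + 34/11*e2 - 65/11*e3


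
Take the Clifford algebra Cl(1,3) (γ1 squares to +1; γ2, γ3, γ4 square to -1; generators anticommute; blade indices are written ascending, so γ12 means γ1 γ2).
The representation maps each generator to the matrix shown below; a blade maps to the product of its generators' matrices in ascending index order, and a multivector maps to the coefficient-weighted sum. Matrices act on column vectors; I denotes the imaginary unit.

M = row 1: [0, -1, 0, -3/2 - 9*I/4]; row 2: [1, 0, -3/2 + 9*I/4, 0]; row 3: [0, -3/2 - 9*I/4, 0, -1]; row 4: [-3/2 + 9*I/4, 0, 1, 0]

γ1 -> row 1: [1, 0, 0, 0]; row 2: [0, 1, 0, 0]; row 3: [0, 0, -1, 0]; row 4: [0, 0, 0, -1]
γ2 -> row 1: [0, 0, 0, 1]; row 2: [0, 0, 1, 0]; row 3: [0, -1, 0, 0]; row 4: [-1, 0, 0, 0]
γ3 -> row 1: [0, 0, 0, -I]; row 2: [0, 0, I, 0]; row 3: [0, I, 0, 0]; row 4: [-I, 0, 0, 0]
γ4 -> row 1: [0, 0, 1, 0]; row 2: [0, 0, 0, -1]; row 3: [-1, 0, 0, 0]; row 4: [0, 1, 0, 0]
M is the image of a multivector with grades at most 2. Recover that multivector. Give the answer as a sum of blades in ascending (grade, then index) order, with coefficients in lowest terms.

Method: the blade images are trace-orthogonal — tr(rho(e_A) rho(e_B)^-1) = 4 if A = B and 0 otherwise — and rho(e_A)^-1 = (e_A)^2 * rho(e_A) with (e_A)^2 = +1 or -1, so the coefficient of e_A in the preimage is (e_A)^2 * tr(M rho(e_A))/4.
Nonzero projections over blades of grade <= 2: γ12: (γ12)^2 = +1, tr(M rho(γ12)) = -6, coefficient -3/2; γ13: (γ13)^2 = +1, tr(M rho(γ13)) = 9, coefficient 9/4; γ24: (γ24)^2 = -1, tr(M rho(γ24)) = 4, coefficient -1. Every other blade of grade <= 2 projects to 0.
Answer: -3/2*γ12 + 9/4*γ13 - γ24


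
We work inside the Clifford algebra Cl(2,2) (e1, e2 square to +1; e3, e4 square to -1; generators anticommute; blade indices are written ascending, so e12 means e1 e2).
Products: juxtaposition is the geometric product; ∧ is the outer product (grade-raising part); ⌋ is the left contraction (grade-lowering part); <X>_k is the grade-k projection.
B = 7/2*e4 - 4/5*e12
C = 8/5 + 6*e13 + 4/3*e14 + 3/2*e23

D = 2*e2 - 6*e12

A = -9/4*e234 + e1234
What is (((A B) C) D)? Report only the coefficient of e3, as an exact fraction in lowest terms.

step 1: 63/8*e23 + 4/5*e34 - 7/2*e123 - 9/5*e134
step 2: 189/16 - 21/4*e1 + 21*e2 + 12/5*e3 - 54/5*e4 - 189/4*e12 - 16/15*e13 + 24/5*e14 + 63/5*e23 + 6/5*e24 + 32/25*e34 - 28/5*e123 - 27/10*e124 - 72/25*e134 - 14/3*e234 + 21/2*e1234
step 3: -483/2 + 63/2*e1 + 441/8*e2 - 294/5*e3 - 93/5*e4 - 651/8*e12 + 434/5*e13 + 63/5*e14 + 8/5*e23 - 36/5*e24 + 161/3*e34 - 184/15*e123 + 276/5*e124 - 7*e134 + 496/25*e234 - 336/25*e1234
Answer: -294/5


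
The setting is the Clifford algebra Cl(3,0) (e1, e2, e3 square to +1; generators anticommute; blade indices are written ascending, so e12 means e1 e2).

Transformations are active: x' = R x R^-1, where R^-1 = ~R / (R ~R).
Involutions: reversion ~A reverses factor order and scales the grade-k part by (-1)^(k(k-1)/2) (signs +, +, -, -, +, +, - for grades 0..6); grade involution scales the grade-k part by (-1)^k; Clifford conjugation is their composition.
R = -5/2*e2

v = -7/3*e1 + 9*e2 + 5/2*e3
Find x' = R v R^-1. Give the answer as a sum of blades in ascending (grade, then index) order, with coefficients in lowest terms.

~R = -5/2*e2, and R ~R = 25/4, so R^-1 = ~R / (25/4).
R v = -45/2 - 35/6*e12 - 25/4*e23
Answer: 7/3*e1 + 9*e2 - 5/2*e3


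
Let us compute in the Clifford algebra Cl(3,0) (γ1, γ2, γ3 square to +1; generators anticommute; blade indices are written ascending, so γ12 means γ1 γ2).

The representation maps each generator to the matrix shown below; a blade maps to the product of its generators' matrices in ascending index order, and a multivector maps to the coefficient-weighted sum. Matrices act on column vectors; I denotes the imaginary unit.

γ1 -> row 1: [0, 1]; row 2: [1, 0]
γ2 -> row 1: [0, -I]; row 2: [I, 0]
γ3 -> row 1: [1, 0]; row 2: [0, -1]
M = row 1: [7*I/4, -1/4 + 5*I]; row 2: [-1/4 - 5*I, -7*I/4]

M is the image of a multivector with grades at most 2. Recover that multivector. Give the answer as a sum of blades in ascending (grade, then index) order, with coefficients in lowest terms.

Method: 1, rho(γ1), rho(γ2), rho(γ3) form a trace-orthogonal basis of the 2x2 complex matrices (tr(X Y) = 2 if X = Y, else 0), so M = m0*1 + m1*rho(γ1) + m2*rho(γ2) + m3*rho(γ3) with m0 = tr(M)/2 = 0, m1 = tr(M rho(γ1))/2 = -1/4, m2 = tr(M rho(γ2))/2 = -5, m3 = tr(M rho(γ3))/2 = 7*I/4.
Multiplying table entries, the bivector images are rho(γ12) = I*rho(γ3), rho(γ13) = -I*rho(γ2), rho(γ23) = I*rho(γ1); with real blade coefficients the real parts of m0..m3 are the coefficients of 1, γ1, γ2, γ3 and the imaginary parts give the bivectors (γ23: Im m1, γ13: -Im m2, γ12: Im m3).
Answer: -1/4*γ1 - 5*γ2 + 7/4*γ12


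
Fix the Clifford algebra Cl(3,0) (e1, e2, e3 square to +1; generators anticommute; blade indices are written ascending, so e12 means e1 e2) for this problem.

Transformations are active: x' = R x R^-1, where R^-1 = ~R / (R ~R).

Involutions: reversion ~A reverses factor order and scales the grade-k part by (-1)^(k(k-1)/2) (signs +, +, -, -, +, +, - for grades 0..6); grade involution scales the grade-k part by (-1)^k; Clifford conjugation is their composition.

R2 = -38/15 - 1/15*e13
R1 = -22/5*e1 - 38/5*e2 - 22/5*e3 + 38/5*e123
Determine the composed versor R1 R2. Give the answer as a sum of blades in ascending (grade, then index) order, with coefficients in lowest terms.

Distribute over the terms of R2 (each basis-blade product reordered to ascending indices, repeated generators contracted through their squares):
R1 (-38/15) = 836/75*e1 + 1444/75*e2 + 836/75*e3 - 1444/75*e123
R1 (-1/15*e13) = -22/75*e1 - 38/75*e2 + 22/75*e3 - 38/75*e123
Summing the partial products and collecting blades:
Answer: 814/75*e1 + 1406/75*e2 + 286/25*e3 - 494/25*e123


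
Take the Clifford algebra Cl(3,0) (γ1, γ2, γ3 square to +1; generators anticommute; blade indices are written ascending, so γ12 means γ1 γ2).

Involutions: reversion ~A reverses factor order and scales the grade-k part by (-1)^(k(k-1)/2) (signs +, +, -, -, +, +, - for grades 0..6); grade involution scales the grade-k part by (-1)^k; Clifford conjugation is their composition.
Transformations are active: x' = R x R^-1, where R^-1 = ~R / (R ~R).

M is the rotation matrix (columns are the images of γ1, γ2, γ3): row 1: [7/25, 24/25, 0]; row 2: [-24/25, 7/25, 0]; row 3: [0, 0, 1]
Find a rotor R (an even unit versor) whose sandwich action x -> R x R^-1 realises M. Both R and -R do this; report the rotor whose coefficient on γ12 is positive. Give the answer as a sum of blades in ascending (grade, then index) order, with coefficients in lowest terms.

Method: write R = a + b12*γ12 + b13*γ13 + b23*γ23 with a^2 + b12^2 + b13^2 + b23^2 = 1 (so R^-1 = ~R). Expanding the columns R e_j ~R gives tr M = 4a^2 - 1 and, from the antisymmetric part, M21 - M12 = -4a*b12, M13 - M31 = 4a*b13, M32 - M23 = -4a*b23.
Here tr M = 39/25, so a^2 = (1 + tr M)/4 = 16/25 and a = ±4/5. Taking a = 4/5: M21 - M12 = -48/25, M13 - M31 = 0, M32 - M23 = 0, giving b12 = 3/5, b13 = 0, b23 = 0, i.e. R = 4/5 + 3/5*γ12.
Its γ12 coefficient is already positive.
Answer: 4/5 + 3/5*γ12. Key observation: the double cover Spin(3) -> SO(3) sends R and -R to the same matrix (trace 39/25 here), so the stated sign of the γ12 coefficient is what selects one sheet.


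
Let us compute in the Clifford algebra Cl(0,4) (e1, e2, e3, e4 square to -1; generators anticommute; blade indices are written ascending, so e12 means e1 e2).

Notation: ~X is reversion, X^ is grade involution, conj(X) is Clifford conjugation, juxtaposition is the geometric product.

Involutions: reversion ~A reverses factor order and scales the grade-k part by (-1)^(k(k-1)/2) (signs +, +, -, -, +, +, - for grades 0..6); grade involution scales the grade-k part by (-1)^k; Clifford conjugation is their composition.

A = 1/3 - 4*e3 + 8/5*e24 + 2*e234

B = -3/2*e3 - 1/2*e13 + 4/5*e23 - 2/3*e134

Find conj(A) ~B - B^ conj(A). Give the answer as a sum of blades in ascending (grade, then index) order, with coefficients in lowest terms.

first term: 6 + 2*e1 - 16/5*e2 - 1/2*e3 + 8/5*e4 + 4/3*e12 + 1/6*e13 + 8/3*e14 - 4/15*e23 - 3*e24 - 32/25*e34 - 16/15*e123 - e124 + 2/9*e134 - 12/5*e234 + 4/5*e1234
second term: -6 + 2*e1 - 16/5*e2 + 1/2*e3 - 8/5*e4 - 4/3*e12 - 1/6*e13 + 8/3*e14 + 4/15*e23 + 3*e24 - 32/25*e34 + 16/15*e123 - e124 + 2/9*e134 + 12/5*e234 - 4/5*e1234
Answer: 12 - e3 + 16/5*e4 + 8/3*e12 + 1/3*e13 - 8/15*e23 - 6*e24 - 32/15*e123 - 24/5*e234 + 8/5*e1234


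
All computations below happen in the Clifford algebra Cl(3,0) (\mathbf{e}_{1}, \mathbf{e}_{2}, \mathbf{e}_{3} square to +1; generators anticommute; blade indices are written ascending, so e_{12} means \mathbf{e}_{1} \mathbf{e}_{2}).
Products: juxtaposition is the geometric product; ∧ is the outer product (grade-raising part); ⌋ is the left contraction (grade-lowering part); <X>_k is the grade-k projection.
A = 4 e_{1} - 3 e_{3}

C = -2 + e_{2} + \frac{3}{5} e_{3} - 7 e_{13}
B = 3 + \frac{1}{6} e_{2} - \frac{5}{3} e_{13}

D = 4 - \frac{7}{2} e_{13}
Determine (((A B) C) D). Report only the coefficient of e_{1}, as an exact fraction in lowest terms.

step 1: 7 e_{1} - \frac{47}{3} e_{3} + \frac{2}{3} e_{12} + \frac{1}{2} e_{23}
step 2: -\frac{47}{5} - 123 e_{1} + \frac{3}{10} e_{2} - \frac{109}{6} e_{3} + \frac{13}{6} e_{12} + \frac{21}{5} e_{13} + \frac{58}{3} e_{23} + \frac{2}{5} e_{123}
step 3: -\frac{229}{10} - \frac{6667}{12} e_{1} - \frac{1}{5} e_{2} + \frac{2147}{6} e_{3} - 59 e_{12} + \frac{497}{10} e_{13} + \frac{1019}{12} e_{23} + \frac{53}{20} e_{123}
Answer: -\frac{6667}{12}


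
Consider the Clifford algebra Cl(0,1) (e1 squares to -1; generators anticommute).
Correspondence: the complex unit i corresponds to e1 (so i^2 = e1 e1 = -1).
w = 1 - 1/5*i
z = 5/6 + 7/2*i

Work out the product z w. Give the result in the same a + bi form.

In blades: z = 5/6 + 7/2*e1, w = 1 - 1/5*e1.
Distribute z over w term by term (generator squares from the signature, products reordered to ascending indices): (5/6)*w = 5/6 - 1/6*e1; (7/2*e1)*w = 7/10 + 7/2*e1.
Sum: 23/15 + 10/3*e1; translating back through the correspondence:
Answer: 23/15 + 10/3*i


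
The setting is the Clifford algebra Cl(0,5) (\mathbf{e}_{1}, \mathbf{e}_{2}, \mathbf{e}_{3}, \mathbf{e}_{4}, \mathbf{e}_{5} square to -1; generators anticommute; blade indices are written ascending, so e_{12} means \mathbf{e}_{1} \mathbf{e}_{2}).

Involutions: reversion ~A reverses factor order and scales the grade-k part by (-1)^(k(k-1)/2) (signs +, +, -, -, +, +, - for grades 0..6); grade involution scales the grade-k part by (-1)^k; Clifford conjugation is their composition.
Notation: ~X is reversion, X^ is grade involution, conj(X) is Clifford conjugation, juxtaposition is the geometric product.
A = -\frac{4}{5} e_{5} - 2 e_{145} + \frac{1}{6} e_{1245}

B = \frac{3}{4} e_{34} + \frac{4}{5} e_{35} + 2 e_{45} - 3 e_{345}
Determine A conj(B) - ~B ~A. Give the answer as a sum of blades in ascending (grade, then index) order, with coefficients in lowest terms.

first term: -4 e_{1} + \frac{16}{25} e_{3} + \frac{8}{5} e_{4} + \frac{1}{3} e_{12} - 6 e_{13} - \frac{12}{5} e_{34} + \frac{1}{2} e_{123} - \frac{8}{5} e_{134} + \frac{3}{2} e_{135} + \frac{3}{5} e_{345} + \frac{2}{15} e_{1234} - \frac{1}{8} e_{1235}
second term: 4 e_{1} - \frac{16}{25} e_{3} - \frac{8}{5} e_{4} + \frac{1}{3} e_{12} + 6 e_{13} + \frac{12}{5} e_{34} - \frac{1}{2} e_{123} - \frac{8}{5} e_{134} + \frac{3}{2} e_{135} + \frac{3}{5} e_{345} - \frac{2}{15} e_{1234} + \frac{1}{8} e_{1235}
Answer: -8 e_{1} + \frac{32}{25} e_{3} + \frac{16}{5} e_{4} - 12 e_{13} - \frac{24}{5} e_{34} + e_{123} + \frac{4}{15} e_{1234} - \frac{1}{4} e_{1235}


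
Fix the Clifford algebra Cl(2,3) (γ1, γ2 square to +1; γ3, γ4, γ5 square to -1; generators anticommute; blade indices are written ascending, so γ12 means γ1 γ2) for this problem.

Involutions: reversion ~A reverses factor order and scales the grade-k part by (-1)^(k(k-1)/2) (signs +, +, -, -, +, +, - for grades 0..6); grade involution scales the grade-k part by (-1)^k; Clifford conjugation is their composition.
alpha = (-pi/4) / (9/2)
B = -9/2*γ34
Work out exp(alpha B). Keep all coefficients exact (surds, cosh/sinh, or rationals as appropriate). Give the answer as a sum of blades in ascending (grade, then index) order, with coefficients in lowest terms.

B^2 = (-9/2)^2*(γ34)^2 = 81/4*(-1) = -81/4 (a basis 2-blade squares to minus the product of its generators' squares).
B^2 = -81/4 — B^2 < 0, so the exponential closes trigonometrically: l = 9/2, alpha*l = -pi/4, so exp(alpha B) = cos(-pi/4) + (sin(-pi/4)/(9/2))*B = sqrt(2)/2 + (-sqrt(2)/9)*B.
Answer: sqrt(2)/2 + sqrt(2)/2*γ34


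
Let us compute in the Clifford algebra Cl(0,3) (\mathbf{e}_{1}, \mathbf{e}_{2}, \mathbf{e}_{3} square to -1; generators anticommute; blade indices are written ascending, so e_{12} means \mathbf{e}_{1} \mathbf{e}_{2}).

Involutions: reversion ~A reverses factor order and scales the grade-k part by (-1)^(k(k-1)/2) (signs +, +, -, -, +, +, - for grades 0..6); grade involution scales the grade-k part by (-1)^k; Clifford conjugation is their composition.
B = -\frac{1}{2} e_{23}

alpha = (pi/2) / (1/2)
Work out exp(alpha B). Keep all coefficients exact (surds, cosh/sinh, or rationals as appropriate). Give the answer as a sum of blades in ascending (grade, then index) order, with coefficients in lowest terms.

B^2 = (-\frac{1}{2})^2*(e_{23})^2 = \frac{1}{4}*(-1) = -\frac{1}{4} (a basis 2-blade squares to minus the product of its generators' squares).
B^2 = -\frac{1}{4} — since the square is negative, the closed form is circular: l = \frac{1}{2}, alpha*l = \frac{\pi}{2}, so exp(alpha B) = cos(\frac{\pi}{2}) + (sin(\frac{\pi}{2})/(\frac{1}{2}))*B = 0 + (2)*B.
Answer: -e_{23}


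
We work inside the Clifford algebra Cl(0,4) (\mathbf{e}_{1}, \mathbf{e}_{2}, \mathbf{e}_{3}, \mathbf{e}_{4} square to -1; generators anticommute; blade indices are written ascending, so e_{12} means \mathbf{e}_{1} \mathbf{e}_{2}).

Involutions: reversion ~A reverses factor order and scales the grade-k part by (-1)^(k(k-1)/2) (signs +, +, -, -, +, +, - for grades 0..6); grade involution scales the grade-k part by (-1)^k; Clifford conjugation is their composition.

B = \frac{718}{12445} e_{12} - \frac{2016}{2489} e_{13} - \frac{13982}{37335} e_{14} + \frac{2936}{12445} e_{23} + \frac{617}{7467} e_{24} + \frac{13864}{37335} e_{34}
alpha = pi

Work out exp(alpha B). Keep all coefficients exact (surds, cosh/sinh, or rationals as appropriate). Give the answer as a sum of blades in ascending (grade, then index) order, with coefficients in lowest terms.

B^2 term by term: the squares give (\frac{718}{12445})^2*(e_{12})^2 + (-\frac{2016}{2489})^2*(e_{13})^2 + (-\frac{13982}{37335})^2*(e_{14})^2 + (\frac{2936}{12445})^2*(e_{23})^2 + (\frac{617}{7467})^2*(e_{24})^2 + (\frac{13864}{37335})^2*(e_{34})^2 = \frac{515524}{154878025}*(-1) + \frac{4064256}{6195121}*(-1) + \frac{195496324}{1393902225}*(-1) + \frac{8620096}{154878025}*(-1) + \frac{380689}{55756089}*(-1) + \frac{192210496}{1393902225}*(-1) = -1 (each basis 2-blade squares to minus the product of its generators' squares); cross terms between blades sharing an index anticommute and cancel; the commuting (index-disjoint) pairs give grade-4 terms 2*c*c'*(blade product), which cancel blade by blade — e_{1234}: \frac{19908704}{464634075} + \frac{829248}{6195121} - \frac{82102304}{464634075} = 0 — confirming B is simple. So B^2 = -1.
B^2 = -1 — circular case — the even/odd split gives cos and sin: l = 1, alpha*l = \pi, so exp(alpha B) = cos(\pi) + (sin(\pi)/1)*B = -1 + (0)*B.
Answer: -1


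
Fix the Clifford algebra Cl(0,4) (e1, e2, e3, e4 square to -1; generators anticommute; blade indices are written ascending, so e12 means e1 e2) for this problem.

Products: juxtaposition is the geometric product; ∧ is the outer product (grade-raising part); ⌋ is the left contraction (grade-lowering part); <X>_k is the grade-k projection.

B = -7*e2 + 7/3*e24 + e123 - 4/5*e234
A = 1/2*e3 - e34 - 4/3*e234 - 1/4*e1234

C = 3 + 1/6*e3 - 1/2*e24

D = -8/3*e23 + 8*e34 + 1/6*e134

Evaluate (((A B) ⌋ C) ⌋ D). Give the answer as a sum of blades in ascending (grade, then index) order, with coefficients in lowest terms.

step 1: 16/15 + 1/5*e1 - 4/5*e2 - 28/9*e3 + 1/4*e4 - 1/2*e12 - 7/12*e13 - 4/3*e14 + 35/6*e23 - 2/5*e24 - 28/3*e34 - e124 - 7/4*e134 + 35/6*e234
step 2: 95/27 - 1/8*e2 + 8/45*e3 - 2/5*e4 - 8/15*e24
step 3: -64/135*e2 - 53/15*e3 - 64/45*e4 + 1/15*e13 + 4/135*e14 - 760/81*e23 + 760/27*e34 + 95/162*e134
Answer: -64/135*e2 - 53/15*e3 - 64/45*e4 + 1/15*e13 + 4/135*e14 - 760/81*e23 + 760/27*e34 + 95/162*e134


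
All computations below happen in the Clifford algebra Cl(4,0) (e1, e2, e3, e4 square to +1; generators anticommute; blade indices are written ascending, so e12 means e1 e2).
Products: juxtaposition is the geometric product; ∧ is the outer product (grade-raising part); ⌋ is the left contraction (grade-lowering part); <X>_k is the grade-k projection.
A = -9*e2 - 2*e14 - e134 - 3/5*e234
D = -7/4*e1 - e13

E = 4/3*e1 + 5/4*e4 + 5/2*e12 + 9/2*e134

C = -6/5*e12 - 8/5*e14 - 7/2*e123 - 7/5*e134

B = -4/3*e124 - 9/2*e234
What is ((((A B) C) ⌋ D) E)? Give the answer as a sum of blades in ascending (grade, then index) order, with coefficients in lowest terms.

step 1: -27/10 + 8/3*e2 - 9/2*e12 - 4/5*e13 - 12*e14 + 4/3*e23 + 81/2*e34 + 9*e123
step 2: 69/10 + 1937/30*e1 + 14/5*e2 + 237/20*e3 - 28/25*e4 + 81/25*e12 - 808/15*e13 + 108/25*e14 + 24/25*e23 - 27/5*e24 - 32/25*e34 + 189/20*e123 + 2883/20*e124 + 189/50*e134 - 627/10*e234 - 47*e1234
step 3: -20023/120 - 9/40*e1 - 1937/30*e3 - 69/10*e13
step 4: -3/10 - 20023/90*e1 - 9/16*e2 + 46/5*e3 - 85211/480*e4 - 20023/48*e12 + 3874/45*e13 + 46443/160*e14 - 69/4*e23 - 19613/240*e34 - 1937/12*e123 - 60759/80*e134
Answer: -3/10 - 20023/90*e1 - 9/16*e2 + 46/5*e3 - 85211/480*e4 - 20023/48*e12 + 3874/45*e13 + 46443/160*e14 - 69/4*e23 - 19613/240*e34 - 1937/12*e123 - 60759/80*e134


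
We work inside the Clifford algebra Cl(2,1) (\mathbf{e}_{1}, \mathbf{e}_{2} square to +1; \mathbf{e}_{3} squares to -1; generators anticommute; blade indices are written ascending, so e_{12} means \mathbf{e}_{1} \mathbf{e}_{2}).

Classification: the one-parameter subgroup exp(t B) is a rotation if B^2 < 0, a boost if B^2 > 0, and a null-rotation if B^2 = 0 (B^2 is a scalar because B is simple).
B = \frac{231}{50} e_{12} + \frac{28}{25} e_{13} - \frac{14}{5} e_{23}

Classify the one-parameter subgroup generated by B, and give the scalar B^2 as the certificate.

B^2 term by term: the squares give (\frac{231}{50})^2*(e_{12})^2 + (\frac{28}{25})^2*(e_{13})^2 + (-\frac{14}{5})^2*(e_{23})^2 = \frac{53361}{2500}*(-1) + \frac{784}{625}*(+1) + \frac{196}{25}*(+1) = -\frac{49}{4} (each basis 2-blade squares to minus the product of its generators' squares); cross terms between blades sharing an index anticommute and cancel. So B^2 = -\frac{49}{4}.
Answer: rotation, certificate B^2 = -\frac{49}{4}. No conjugation can change B^2 = -\frac{49}{4}; the sign gives the class.


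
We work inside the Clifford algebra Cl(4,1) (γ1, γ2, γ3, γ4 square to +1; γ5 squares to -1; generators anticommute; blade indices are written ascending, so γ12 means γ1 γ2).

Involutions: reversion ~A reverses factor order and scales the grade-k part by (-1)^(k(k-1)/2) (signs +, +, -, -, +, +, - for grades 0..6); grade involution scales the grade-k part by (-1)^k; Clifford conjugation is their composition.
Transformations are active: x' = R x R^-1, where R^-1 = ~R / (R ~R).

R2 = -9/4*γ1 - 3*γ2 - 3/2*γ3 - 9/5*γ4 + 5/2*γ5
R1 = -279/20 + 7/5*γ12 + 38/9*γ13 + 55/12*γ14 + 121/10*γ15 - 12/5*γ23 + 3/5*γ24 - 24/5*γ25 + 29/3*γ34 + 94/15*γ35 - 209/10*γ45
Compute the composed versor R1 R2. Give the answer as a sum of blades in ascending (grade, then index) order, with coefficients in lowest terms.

Distribute over the terms of R2 (each basis-blade product reordered to ascending indices, repeated generators contracted through their squares):
R1 (-9/4*γ1) = 2511/80*γ1 + 63/20*γ2 + 19/2*γ3 + 165/16*γ4 + 1089/40*γ5 + 27/5*γ123 - 27/20*γ124 + 54/5*γ125 - 87/4*γ134 - 141/10*γ135 + 1881/40*γ145
R1 (-3*γ2) = -21/5*γ1 + 837/20*γ2 - 36/5*γ3 + 9/5*γ4 - 72/5*γ5 + 38/3*γ123 + 55/4*γ124 + 363/10*γ125 - 29*γ234 - 94/5*γ235 + 627/10*γ245
R1 (-3/2*γ3) = -19/3*γ1 + 18/5*γ2 + 837/40*γ3 + 29/2*γ4 + 47/5*γ5 - 21/10*γ123 + 55/8*γ134 + 363/20*γ135 + 9/10*γ234 - 36/5*γ235 + 627/20*γ345
R1 (-9/5*γ4) = -33/4*γ1 - 27/25*γ2 - 87/5*γ3 + 2511/100*γ4 - 1881/50*γ5 - 63/25*γ124 - 38/5*γ134 + 1089/50*γ145 + 108/25*γ234 - 216/25*γ245 + 282/25*γ345
R1 (5/2*γ5) = -121/4*γ1 + 12*γ2 - 47/3*γ3 + 209/4*γ4 - 279/8*γ5 + 7/2*γ125 + 95/9*γ135 + 275/24*γ145 - 6*γ235 + 3/2*γ245 + 145/6*γ345
Summing the partial products and collecting blades:
Answer: -847/48*γ1 + 1488/25*γ2 - 1181/120*γ3 + 41589/400*γ4 - 5027/100*γ5 + 479/30*γ123 + 247/25*γ124 + 253/5*γ125 - 899/40*γ134 + 2629/180*γ135 + 24079/300*γ145 - 1189/50*γ234 - 32*γ235 + 1389/25*γ245 + 20039/300*γ345


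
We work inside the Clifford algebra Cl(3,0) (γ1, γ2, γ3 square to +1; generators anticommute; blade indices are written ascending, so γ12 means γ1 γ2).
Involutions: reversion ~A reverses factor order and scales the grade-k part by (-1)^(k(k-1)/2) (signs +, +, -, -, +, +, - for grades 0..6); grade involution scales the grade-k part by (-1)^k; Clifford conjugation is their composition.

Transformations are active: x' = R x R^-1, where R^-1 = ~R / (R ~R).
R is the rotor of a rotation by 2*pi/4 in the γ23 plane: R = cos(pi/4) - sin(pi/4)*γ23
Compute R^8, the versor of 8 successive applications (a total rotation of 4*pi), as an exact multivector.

The rotor phase is half the rotation angle and phases add under composition, so 8 steps in the γ23 plane accumulate phase 8*(pi/4) = 2*pi: R^8 = cos(2*pi) - sin(2*pi)*γ23.
cos(2*pi) = 1 and sin(2*pi) = 0, so R^8 = 1. The total rotation 4*pi is 2 full turns, so every vector returns to itself, yet the rotor is +1, back on the identity sheet (an even number of 2*pi turns).
Answer: 1


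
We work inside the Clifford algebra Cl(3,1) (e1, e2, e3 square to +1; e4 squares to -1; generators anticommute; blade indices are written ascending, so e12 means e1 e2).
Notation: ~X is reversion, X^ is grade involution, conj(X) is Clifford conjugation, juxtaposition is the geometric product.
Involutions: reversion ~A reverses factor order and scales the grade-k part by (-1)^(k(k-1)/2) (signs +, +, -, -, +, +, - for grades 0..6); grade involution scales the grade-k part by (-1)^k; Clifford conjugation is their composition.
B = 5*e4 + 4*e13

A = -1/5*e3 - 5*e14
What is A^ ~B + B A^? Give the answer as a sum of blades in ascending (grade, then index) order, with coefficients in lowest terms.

first term: 129/5*e1 + 21*e34
second term: -121/5*e1 + 19*e34
Answer: 8/5*e1 + 40*e34
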